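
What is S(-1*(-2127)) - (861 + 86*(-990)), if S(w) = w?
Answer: 86406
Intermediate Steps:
S(-1*(-2127)) - (861 + 86*(-990)) = -1*(-2127) - (861 + 86*(-990)) = 2127 - (861 - 85140) = 2127 - 1*(-84279) = 2127 + 84279 = 86406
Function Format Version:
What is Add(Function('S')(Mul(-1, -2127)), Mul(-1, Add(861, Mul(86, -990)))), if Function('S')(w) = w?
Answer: 86406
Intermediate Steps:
Add(Function('S')(Mul(-1, -2127)), Mul(-1, Add(861, Mul(86, -990)))) = Add(Mul(-1, -2127), Mul(-1, Add(861, Mul(86, -990)))) = Add(2127, Mul(-1, Add(861, -85140))) = Add(2127, Mul(-1, -84279)) = Add(2127, 84279) = 86406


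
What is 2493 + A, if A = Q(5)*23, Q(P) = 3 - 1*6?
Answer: 2424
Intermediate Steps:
Q(P) = -3 (Q(P) = 3 - 6 = -3)
A = -69 (A = -3*23 = -69)
2493 + A = 2493 - 69 = 2424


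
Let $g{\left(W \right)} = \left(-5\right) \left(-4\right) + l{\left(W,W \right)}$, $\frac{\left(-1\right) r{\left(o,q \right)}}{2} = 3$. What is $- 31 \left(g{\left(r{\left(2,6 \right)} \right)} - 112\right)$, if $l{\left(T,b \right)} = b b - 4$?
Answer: $1860$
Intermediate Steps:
$r{\left(o,q \right)} = -6$ ($r{\left(o,q \right)} = \left(-2\right) 3 = -6$)
$l{\left(T,b \right)} = -4 + b^{2}$ ($l{\left(T,b \right)} = b^{2} - 4 = -4 + b^{2}$)
$g{\left(W \right)} = 16 + W^{2}$ ($g{\left(W \right)} = \left(-5\right) \left(-4\right) + \left(-4 + W^{2}\right) = 20 + \left(-4 + W^{2}\right) = 16 + W^{2}$)
$- 31 \left(g{\left(r{\left(2,6 \right)} \right)} - 112\right) = - 31 \left(\left(16 + \left(-6\right)^{2}\right) - 112\right) = - 31 \left(\left(16 + 36\right) - 112\right) = - 31 \left(52 - 112\right) = \left(-31\right) \left(-60\right) = 1860$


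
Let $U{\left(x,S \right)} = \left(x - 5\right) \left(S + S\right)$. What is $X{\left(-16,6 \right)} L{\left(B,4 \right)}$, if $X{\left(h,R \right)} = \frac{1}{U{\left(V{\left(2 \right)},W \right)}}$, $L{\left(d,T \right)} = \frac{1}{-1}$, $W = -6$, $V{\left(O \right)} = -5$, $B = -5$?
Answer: $- \frac{1}{120} \approx -0.0083333$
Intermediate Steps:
$L{\left(d,T \right)} = -1$
$U{\left(x,S \right)} = 2 S \left(-5 + x\right)$ ($U{\left(x,S \right)} = \left(-5 + x\right) 2 S = 2 S \left(-5 + x\right)$)
$X{\left(h,R \right)} = \frac{1}{120}$ ($X{\left(h,R \right)} = \frac{1}{2 \left(-6\right) \left(-5 - 5\right)} = \frac{1}{2 \left(-6\right) \left(-10\right)} = \frac{1}{120}$)
$X{\left(-16,6 \right)} L{\left(B,4 \right)} = \frac{1}{120} \left(-1\right) = - \frac{1}{120}$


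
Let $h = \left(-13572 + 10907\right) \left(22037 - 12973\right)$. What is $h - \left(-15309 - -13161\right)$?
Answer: $-24153412$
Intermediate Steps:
$h = -24155560$ ($h = \left(-2665\right) 9064 = -24155560$)
$h - \left(-15309 - -13161\right) = -24155560 - \left(-15309 - -13161\right) = -24155560 - \left(-15309 + 13161\right) = -24155560 - -2148 = -24155560 + 2148 = -24153412$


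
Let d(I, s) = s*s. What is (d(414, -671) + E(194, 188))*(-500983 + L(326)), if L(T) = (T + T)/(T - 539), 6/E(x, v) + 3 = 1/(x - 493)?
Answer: -21572213030396672/95637 ≈ -2.2556e+11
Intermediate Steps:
E(x, v) = 6/(-3 + 1/(-493 + x)) (E(x, v) = 6/(-3 + 1/(x - 493)) = 6/(-3 + 1/(-493 + x)))
L(T) = 2*T/(-539 + T) (L(T) = (2*T)/(-539 + T) = 2*T/(-539 + T))
d(I, s) = s**2
(d(414, -671) + E(194, 188))*(-500983 + L(326)) = ((-671)**2 + 6*(493 - 1*194)/(-1480 + 3*194))*(-500983 + 2*326/(-539 + 326)) = (450241 + 6*(493 - 194)/(-1480 + 582))*(-500983 + 2*326/(-213)) = (450241 + 6*299/(-898))*(-500983 + 2*326*(-1/213)) = (450241 + 6*(-1/898)*299)*(-500983 - 652/213) = (450241 - 897/449)*(-106710031/213) = (202157312/449)*(-106710031/213) = -21572213030396672/95637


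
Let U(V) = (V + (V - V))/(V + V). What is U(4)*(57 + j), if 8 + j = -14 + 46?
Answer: 81/2 ≈ 40.500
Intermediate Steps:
U(V) = ½ (U(V) = (V + 0)/((2*V)) = V*(1/(2*V)) = ½)
j = 24 (j = -8 + (-14 + 46) = -8 + 32 = 24)
U(4)*(57 + j) = (57 + 24)/2 = (½)*81 = 81/2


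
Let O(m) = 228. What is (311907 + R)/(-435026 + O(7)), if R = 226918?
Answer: -76975/62114 ≈ -1.2393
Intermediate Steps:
(311907 + R)/(-435026 + O(7)) = (311907 + 226918)/(-435026 + 228) = 538825/(-434798) = 538825*(-1/434798) = -76975/62114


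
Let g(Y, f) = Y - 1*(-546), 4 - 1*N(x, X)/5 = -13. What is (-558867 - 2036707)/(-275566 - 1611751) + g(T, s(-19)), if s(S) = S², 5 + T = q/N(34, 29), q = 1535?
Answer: 17981185526/32084389 ≈ 560.43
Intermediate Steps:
N(x, X) = 85 (N(x, X) = 20 - 5*(-13) = 20 + 65 = 85)
T = 222/17 (T = -5 + 1535/85 = -5 + 1535*(1/85) = -5 + 307/17 = 222/17 ≈ 13.059)
g(Y, f) = 546 + Y (g(Y, f) = Y + 546 = 546 + Y)
(-558867 - 2036707)/(-275566 - 1611751) + g(T, s(-19)) = (-558867 - 2036707)/(-275566 - 1611751) + (546 + 222/17) = -2595574/(-1887317) + 9504/17 = -2595574*(-1/1887317) + 9504/17 = 2595574/1887317 + 9504/17 = 17981185526/32084389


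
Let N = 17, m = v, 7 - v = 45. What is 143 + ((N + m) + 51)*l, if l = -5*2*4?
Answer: -1057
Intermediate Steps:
v = -38 (v = 7 - 1*45 = 7 - 45 = -38)
m = -38
l = -40 (l = -10*4 = -40)
143 + ((N + m) + 51)*l = 143 + ((17 - 38) + 51)*(-40) = 143 + (-21 + 51)*(-40) = 143 + 30*(-40) = 143 - 1200 = -1057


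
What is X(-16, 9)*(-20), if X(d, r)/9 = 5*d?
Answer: 14400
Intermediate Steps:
X(d, r) = 45*d (X(d, r) = 9*(5*d) = 45*d)
X(-16, 9)*(-20) = (45*(-16))*(-20) = -720*(-20) = 14400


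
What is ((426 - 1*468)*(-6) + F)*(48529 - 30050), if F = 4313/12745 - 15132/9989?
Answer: 590076899206883/127309805 ≈ 4.6350e+6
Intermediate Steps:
F = -149774783/127309805 (F = 4313*(1/12745) - 15132*1/9989 = 4313/12745 - 15132/9989 = -149774783/127309805 ≈ -1.1765)
((426 - 1*468)*(-6) + F)*(48529 - 30050) = ((426 - 1*468)*(-6) - 149774783/127309805)*(48529 - 30050) = ((426 - 468)*(-6) - 149774783/127309805)*18479 = (-42*(-6) - 149774783/127309805)*18479 = (252 - 149774783/127309805)*18479 = (31932296077/127309805)*18479 = 590076899206883/127309805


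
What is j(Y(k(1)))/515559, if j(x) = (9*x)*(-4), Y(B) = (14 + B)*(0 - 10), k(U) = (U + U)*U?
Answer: 1920/171853 ≈ 0.011172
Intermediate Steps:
k(U) = 2*U² (k(U) = (2*U)*U = 2*U²)
Y(B) = -140 - 10*B (Y(B) = (14 + B)*(-10) = -140 - 10*B)
j(x) = -36*x
j(Y(k(1)))/515559 = -36*(-140 - 20*1²)/515559 = -36*(-140 - 20)*(1/515559) = -36*(-160)*(1/515559) = 5760*(1/515559) = 1920/171853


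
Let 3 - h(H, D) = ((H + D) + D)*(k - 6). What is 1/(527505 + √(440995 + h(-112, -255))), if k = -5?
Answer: 527505/278261090869 - 2*√108539/278261090869 ≈ 1.8934e-6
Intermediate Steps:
h(H, D) = 3 + 11*H + 22*D (h(H, D) = 3 - ((H + D) + D)*(-5 - 6) = 3 - ((D + H) + D)*(-11) = 3 - (H + 2*D)*(-11) = 3 - (-22*D - 11*H) = 3 + (11*H + 22*D) = 3 + 11*H + 22*D)
1/(527505 + √(440995 + h(-112, -255))) = 1/(527505 + √(440995 + (3 + 11*(-112) + 22*(-255)))) = 1/(527505 + √(440995 + (3 - 1232 - 5610))) = 1/(527505 + √(440995 - 6839)) = 1/(527505 + √434156) = 1/(527505 + 2*√108539)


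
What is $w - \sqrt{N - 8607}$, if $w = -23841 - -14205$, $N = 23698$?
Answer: $-9636 - \sqrt{15091} \approx -9758.8$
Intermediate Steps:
$w = -9636$ ($w = -23841 + 14205 = -9636$)
$w - \sqrt{N - 8607} = -9636 - \sqrt{23698 - 8607} = -9636 - \sqrt{15091}$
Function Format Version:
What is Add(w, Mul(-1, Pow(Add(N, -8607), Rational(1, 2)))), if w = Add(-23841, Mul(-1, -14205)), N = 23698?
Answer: Add(-9636, Mul(-1, Pow(15091, Rational(1, 2)))) ≈ -9758.8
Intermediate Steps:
w = -9636 (w = Add(-23841, 14205) = -9636)
Add(w, Mul(-1, Pow(Add(N, -8607), Rational(1, 2)))) = Add(-9636, Mul(-1, Pow(Add(23698, -8607), Rational(1, 2)))) = Add(-9636, Mul(-1, Pow(15091, Rational(1, 2))))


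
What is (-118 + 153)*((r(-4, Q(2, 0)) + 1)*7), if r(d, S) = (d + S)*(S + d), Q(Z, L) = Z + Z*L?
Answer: 1225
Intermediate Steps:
Q(Z, L) = Z + L*Z
r(d, S) = (S + d)² (r(d, S) = (S + d)*(S + d) = (S + d)²)
(-118 + 153)*((r(-4, Q(2, 0)) + 1)*7) = (-118 + 153)*(((2*(1 + 0) - 4)² + 1)*7) = 35*(((2*1 - 4)² + 1)*7) = 35*(((2 - 4)² + 1)*7) = 35*(((-2)² + 1)*7) = 35*((4 + 1)*7) = 35*(5*7) = 35*35 = 1225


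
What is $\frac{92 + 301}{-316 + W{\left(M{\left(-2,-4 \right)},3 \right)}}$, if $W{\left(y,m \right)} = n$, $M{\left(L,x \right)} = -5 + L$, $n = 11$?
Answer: $- \frac{393}{305} \approx -1.2885$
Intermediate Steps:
$W{\left(y,m \right)} = 11$
$\frac{92 + 301}{-316 + W{\left(M{\left(-2,-4 \right)},3 \right)}} = \frac{92 + 301}{-316 + 11} = \frac{393}{-305} = 393 \left(- \frac{1}{305}\right) = - \frac{393}{305}$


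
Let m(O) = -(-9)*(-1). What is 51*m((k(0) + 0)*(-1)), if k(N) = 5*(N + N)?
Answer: -459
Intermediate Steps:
k(N) = 10*N (k(N) = 5*(2*N) = 10*N)
m(O) = -9 (m(O) = -3*3 = -9)
51*m((k(0) + 0)*(-1)) = 51*(-9) = -459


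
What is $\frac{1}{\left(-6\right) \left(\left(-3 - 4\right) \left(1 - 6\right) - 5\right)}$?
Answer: $- \frac{1}{180} \approx -0.0055556$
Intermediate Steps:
$\frac{1}{\left(-6\right) \left(\left(-3 - 4\right) \left(1 - 6\right) - 5\right)} = \frac{1}{\left(-6\right) \left(\left(-7\right) \left(-5\right) - 5\right)} = \frac{1}{\left(-6\right) \left(35 - 5\right)} = \frac{1}{\left(-6\right) 30} = \frac{1}{-180} = - \frac{1}{180}$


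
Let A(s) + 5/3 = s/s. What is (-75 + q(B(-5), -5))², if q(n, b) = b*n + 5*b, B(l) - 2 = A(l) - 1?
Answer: 93025/9 ≈ 10336.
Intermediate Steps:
A(s) = -⅔ (A(s) = -5/3 + s/s = -5/3 + 1 = -⅔)
B(l) = ⅓ (B(l) = 2 + (-⅔ - 1) = 2 - 5/3 = ⅓)
q(n, b) = 5*b + b*n
(-75 + q(B(-5), -5))² = (-75 - 5*(5 + ⅓))² = (-75 - 5*16/3)² = (-75 - 80/3)² = (-305/3)² = 93025/9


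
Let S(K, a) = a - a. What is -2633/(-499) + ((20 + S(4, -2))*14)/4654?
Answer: 6196851/1161173 ≈ 5.3367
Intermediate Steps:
S(K, a) = 0
-2633/(-499) + ((20 + S(4, -2))*14)/4654 = -2633/(-499) + ((20 + 0)*14)/4654 = -2633*(-1/499) + (20*14)*(1/4654) = 2633/499 + 280*(1/4654) = 2633/499 + 140/2327 = 6196851/1161173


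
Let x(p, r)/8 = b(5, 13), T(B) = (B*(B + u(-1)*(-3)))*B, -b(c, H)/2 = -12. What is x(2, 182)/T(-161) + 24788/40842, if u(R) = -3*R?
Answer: 27305553874/44993282985 ≈ 0.60688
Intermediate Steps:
b(c, H) = 24 (b(c, H) = -2*(-12) = 24)
T(B) = B**2*(-9 + B) (T(B) = (B*(B - 3*(-1)*(-3)))*B = (B*(B + 3*(-3)))*B = (B*(B - 9))*B = (B*(-9 + B))*B = B**2*(-9 + B))
x(p, r) = 192 (x(p, r) = 8*24 = 192)
x(2, 182)/T(-161) + 24788/40842 = 192/(((-161)**2*(-9 - 161))) + 24788/40842 = 192/((25921*(-170))) + 24788*(1/40842) = 192/(-4406570) + 12394/20421 = 192*(-1/4406570) + 12394/20421 = -96/2203285 + 12394/20421 = 27305553874/44993282985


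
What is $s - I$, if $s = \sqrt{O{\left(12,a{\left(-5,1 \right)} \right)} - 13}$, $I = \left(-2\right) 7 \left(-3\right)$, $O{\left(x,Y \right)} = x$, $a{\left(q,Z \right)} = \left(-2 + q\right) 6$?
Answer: $-42 + i \approx -42.0 + 1.0 i$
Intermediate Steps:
$a{\left(q,Z \right)} = -12 + 6 q$
$I = 42$ ($I = \left(-14\right) \left(-3\right) = 42$)
$s = i$ ($s = \sqrt{12 - 13} = \sqrt{-1} = i \approx 1.0 i$)
$s - I = i - 42 = -42 + i$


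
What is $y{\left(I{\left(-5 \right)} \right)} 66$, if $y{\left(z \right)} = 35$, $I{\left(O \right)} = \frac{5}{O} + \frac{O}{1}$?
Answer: $2310$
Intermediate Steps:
$I{\left(O \right)} = O + \frac{5}{O}$ ($I{\left(O \right)} = \frac{5}{O} + O 1 = \frac{5}{O} + O = O + \frac{5}{O}$)
$y{\left(I{\left(-5 \right)} \right)} 66 = 35 \cdot 66 = 2310$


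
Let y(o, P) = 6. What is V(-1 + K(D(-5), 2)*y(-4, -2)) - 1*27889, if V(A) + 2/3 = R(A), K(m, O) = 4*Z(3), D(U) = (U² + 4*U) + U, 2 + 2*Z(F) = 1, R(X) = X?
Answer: -83708/3 ≈ -27903.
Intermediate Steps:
Z(F) = -½ (Z(F) = -1 + (½)*1 = -1 + ½ = -½)
D(U) = U² + 5*U
K(m, O) = -2 (K(m, O) = 4*(-½) = -2)
V(A) = -⅔ + A
V(-1 + K(D(-5), 2)*y(-4, -2)) - 1*27889 = (-⅔ + (-1 - 2*6)) - 1*27889 = (-⅔ + (-1 - 12)) - 27889 = (-⅔ - 13) - 27889 = -41/3 - 27889 = -83708/3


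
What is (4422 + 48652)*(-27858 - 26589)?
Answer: -2889720078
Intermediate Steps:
(4422 + 48652)*(-27858 - 26589) = 53074*(-54447) = -2889720078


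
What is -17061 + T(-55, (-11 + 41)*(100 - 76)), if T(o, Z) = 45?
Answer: -17016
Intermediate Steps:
-17061 + T(-55, (-11 + 41)*(100 - 76)) = -17061 + 45 = -17016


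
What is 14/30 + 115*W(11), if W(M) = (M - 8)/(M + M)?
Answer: 5329/330 ≈ 16.148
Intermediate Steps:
W(M) = (-8 + M)/(2*M) (W(M) = (-8 + M)/((2*M)) = (-8 + M)*(1/(2*M)) = (-8 + M)/(2*M))
14/30 + 115*W(11) = 14/30 + 115*((½)*(-8 + 11)/11) = 14*(1/30) + 115*((½)*(1/11)*3) = 7/15 + 115*(3/22) = 7/15 + 345/22 = 5329/330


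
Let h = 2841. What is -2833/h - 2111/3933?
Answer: -5713180/3724551 ≈ -1.5339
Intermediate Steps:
-2833/h - 2111/3933 = -2833/2841 - 2111/3933 = -5713180/3724551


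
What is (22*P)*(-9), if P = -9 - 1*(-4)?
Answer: 990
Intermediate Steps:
P = -5 (P = -9 + 4 = -5)
(22*P)*(-9) = (22*(-5))*(-9) = -110*(-9) = 990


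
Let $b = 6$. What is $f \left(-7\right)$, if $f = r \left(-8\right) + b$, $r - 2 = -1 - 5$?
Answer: $-266$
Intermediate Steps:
$r = -4$ ($r = 2 - 6 = -4$)
$f = 38$ ($f = \left(-4\right) \left(-8\right) + 6 = 32 + 6 = 38$)
$f \left(-7\right) = 38 \left(-7\right) = -266$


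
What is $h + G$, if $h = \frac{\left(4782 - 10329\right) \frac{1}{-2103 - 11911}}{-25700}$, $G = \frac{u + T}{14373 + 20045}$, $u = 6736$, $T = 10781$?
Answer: $\frac{3154364149977}{6197989998200} \approx 0.50893$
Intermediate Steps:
$G = \frac{17517}{34418}$ ($G = \frac{6736 + 10781}{14373 + 20045} = \frac{17517}{34418} \approx 0.50895$)
$h = - \frac{5547}{360159800}$ ($h = - \frac{5547}{-14014} \left(- \frac{1}{25700}\right) = \left(-5547\right) \left(- \frac{1}{14014}\right) \left(- \frac{1}{25700}\right) = \frac{5547}{14014} \left(- \frac{1}{25700}\right) = - \frac{5547}{360159800} \approx -1.5401 \cdot 10^{-5}$)
$h + G = - \frac{5547}{360159800} + \frac{17517}{34418} = \frac{3154364149977}{6197989998200}$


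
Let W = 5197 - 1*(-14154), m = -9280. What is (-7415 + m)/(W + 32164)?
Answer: -3339/10303 ≈ -0.32408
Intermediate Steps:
W = 19351 (W = 5197 + 14154 = 19351)
(-7415 + m)/(W + 32164) = (-7415 - 9280)/(19351 + 32164) = -16695/51515 = -16695*1/51515 = -3339/10303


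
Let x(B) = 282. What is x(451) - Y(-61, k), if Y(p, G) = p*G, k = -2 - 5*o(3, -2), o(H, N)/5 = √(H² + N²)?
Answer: 160 - 1525*√13 ≈ -5338.5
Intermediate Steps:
o(H, N) = 5*√(H² + N²)
k = -2 - 25*√13 (k = -2 - 25*√(3² + (-2)²) = -2 - 25*√(9 + 4) = -2 - 25*√13 ≈ -92.139)
Y(p, G) = G*p
x(451) - Y(-61, k) = 282 - (-2 - 25*√13)*(-61) = 282 - (122 + 1525*√13) = 282 + (-122 - 1525*√13) = 160 - 1525*√13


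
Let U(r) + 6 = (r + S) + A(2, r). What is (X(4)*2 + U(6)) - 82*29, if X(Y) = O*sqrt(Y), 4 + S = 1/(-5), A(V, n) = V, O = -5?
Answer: -12001/5 ≈ -2400.2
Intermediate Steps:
S = -21/5 (S = -4 + 1/(-5) = -4 - 1/5 = -21/5 ≈ -4.2000)
U(r) = -41/5 + r (U(r) = -6 + ((r - 21/5) + 2) = -6 + ((-21/5 + r) + 2) = -6 + (-11/5 + r) = -41/5 + r)
X(Y) = -5*sqrt(Y)
(X(4)*2 + U(6)) - 82*29 = (-5*sqrt(4)*2 + (-41/5 + 6)) - 82*29 = (-5*2*2 - 11/5) - 2378 = (-10*2 - 11/5) - 2378 = (-20 - 11/5) - 2378 = -111/5 - 2378 = -12001/5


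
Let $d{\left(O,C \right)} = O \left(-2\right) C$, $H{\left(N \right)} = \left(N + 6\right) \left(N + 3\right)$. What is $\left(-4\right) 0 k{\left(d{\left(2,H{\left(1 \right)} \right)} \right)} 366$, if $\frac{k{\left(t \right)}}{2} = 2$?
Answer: $0$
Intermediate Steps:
$H{\left(N \right)} = \left(3 + N\right) \left(6 + N\right)$ ($H{\left(N \right)} = \left(6 + N\right) \left(3 + N\right) = \left(3 + N\right) \left(6 + N\right)$)
$d{\left(O,C \right)} = - 2 C O$ ($d{\left(O,C \right)} = - 2 O C = - 2 C O$)
$k{\left(t \right)} = 4$ ($k{\left(t \right)} = 2 \cdot 2 = 4$)
$\left(-4\right) 0 k{\left(d{\left(2,H{\left(1 \right)} \right)} \right)} 366 = \left(-4\right) 0 \cdot 4 \cdot 366 = 0 \cdot 4 \cdot 366 = 0 \cdot 366 = 0$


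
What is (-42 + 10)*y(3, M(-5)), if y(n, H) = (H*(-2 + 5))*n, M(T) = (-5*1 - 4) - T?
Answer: 1152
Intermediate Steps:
M(T) = -9 - T (M(T) = (-5 - 4) - T = -9 - T)
y(n, H) = 3*H*n (y(n, H) = (H*3)*n = (3*H)*n = 3*H*n)
(-42 + 10)*y(3, M(-5)) = (-42 + 10)*(3*(-9 - 1*(-5))*3) = -96*(-9 + 5)*3 = -96*(-4)*3 = -32*(-36) = 1152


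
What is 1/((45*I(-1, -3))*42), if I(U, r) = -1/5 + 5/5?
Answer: 1/1512 ≈ 0.00066138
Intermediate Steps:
I(U, r) = ⅘ (I(U, r) = -1*⅕ + 5*(⅕) = -⅕ + 1 = ⅘)
1/((45*I(-1, -3))*42) = 1/((45*(⅘))*42) = 1/(36*42) = 1/1512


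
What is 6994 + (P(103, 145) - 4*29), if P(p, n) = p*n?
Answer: 21813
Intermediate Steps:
P(p, n) = n*p
6994 + (P(103, 145) - 4*29) = 6994 + (145*103 - 4*29) = 6994 + (14935 - 116) = 6994 + 14819 = 21813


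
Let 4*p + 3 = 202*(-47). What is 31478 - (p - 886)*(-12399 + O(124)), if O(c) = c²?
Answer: 38948969/4 ≈ 9.7372e+6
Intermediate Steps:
p = -9497/4 (p = -¾ + (202*(-47))/4 = -¾ + (¼)*(-9494) = -¾ - 4747/2 = -9497/4 ≈ -2374.3)
31478 - (p - 886)*(-12399 + O(124)) = 31478 - (-9497/4 - 886)*(-12399 + 124²) = 31478 - (-13041)*(-12399 + 15376)/4 = 31478 - (-13041)*2977/4 = 31478 - 1*(-38823057/4) = 31478 + 38823057/4 = 38948969/4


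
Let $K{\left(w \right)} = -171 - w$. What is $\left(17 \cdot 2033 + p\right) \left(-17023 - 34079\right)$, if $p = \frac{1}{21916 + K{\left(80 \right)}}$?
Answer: $- \frac{38263341300732}{21665} \approx -1.7661 \cdot 10^{9}$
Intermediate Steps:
$p = \frac{1}{21665}$ ($p = \frac{1}{21916 - 251} = \frac{1}{21665} \approx 4.6157 \cdot 10^{-5}$)
$\left(17 \cdot 2033 + p\right) \left(-17023 - 34079\right) = \left(17 \cdot 2033 + \frac{1}{21665}\right) \left(-17023 - 34079\right) = \left(34561 + \frac{1}{21665}\right) \left(-51102\right) = \frac{748764066}{21665} \left(-51102\right) = - \frac{38263341300732}{21665}$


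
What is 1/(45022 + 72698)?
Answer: 1/117720 ≈ 8.4947e-6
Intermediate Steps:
1/(45022 + 72698) = 1/117720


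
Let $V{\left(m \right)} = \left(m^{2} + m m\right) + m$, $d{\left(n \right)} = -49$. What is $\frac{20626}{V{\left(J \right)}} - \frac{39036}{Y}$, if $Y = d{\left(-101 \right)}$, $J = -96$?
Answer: $\frac{358387385}{449232} \approx 797.78$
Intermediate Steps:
$Y = -49$
$V{\left(m \right)} = m + 2 m^{2}$ ($V{\left(m \right)} = \left(m^{2} + m^{2}\right) + m = 2 m^{2} + m = m + 2 m^{2}$)
$\frac{20626}{V{\left(J \right)}} - \frac{39036}{Y} = \frac{20626}{\left(-96\right) \left(1 + 2 \left(-96\right)\right)} - \frac{39036}{-49} = \frac{20626}{\left(-96\right) \left(1 - 192\right)} - - \frac{39036}{49} = \frac{20626}{\left(-96\right) \left(-191\right)} + \frac{39036}{49} = \frac{20626}{18336} + \frac{39036}{49} = 20626 \cdot \frac{1}{18336} + \frac{39036}{49} = \frac{10313}{9168} + \frac{39036}{49} = \frac{358387385}{449232}$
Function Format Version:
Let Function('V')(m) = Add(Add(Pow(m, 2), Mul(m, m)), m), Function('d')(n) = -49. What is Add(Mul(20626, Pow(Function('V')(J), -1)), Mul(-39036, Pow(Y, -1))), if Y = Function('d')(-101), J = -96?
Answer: Rational(358387385, 449232) ≈ 797.78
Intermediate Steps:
Y = -49
Function('V')(m) = Add(m, Mul(2, Pow(m, 2))) (Function('V')(m) = Add(Add(Pow(m, 2), Pow(m, 2)), m) = Add(Mul(2, Pow(m, 2)), m) = Add(m, Mul(2, Pow(m, 2))))
Add(Mul(20626, Pow(Function('V')(J), -1)), Mul(-39036, Pow(Y, -1))) = Add(Mul(20626, Pow(Mul(-96, Add(1, Mul(2, -96))), -1)), Mul(-39036, Pow(-49, -1))) = Add(Mul(20626, Pow(Mul(-96, Add(1, -192)), -1)), Mul(-39036, Rational(-1, 49))) = Add(Mul(20626, Pow(Mul(-96, -191), -1)), Rational(39036, 49)) = Add(Mul(20626, Pow(18336, -1)), Rational(39036, 49)) = Add(Mul(20626, Rational(1, 18336)), Rational(39036, 49)) = Add(Rational(10313, 9168), Rational(39036, 49)) = Rational(358387385, 449232)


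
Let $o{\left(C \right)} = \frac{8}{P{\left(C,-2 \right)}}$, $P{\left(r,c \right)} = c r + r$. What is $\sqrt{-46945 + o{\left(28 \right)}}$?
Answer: $\frac{9 i \sqrt{28399}}{7} \approx 216.67 i$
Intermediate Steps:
$P{\left(r,c \right)} = r + c r$
$o{\left(C \right)} = - \frac{8}{C}$ ($o{\left(C \right)} = \frac{8}{C \left(1 - 2\right)} = \frac{8}{C \left(-1\right)} = \frac{8}{\left(-1\right) C} = 8 \left(- \frac{1}{C}\right) = - \frac{8}{C}$)
$\sqrt{-46945 + o{\left(28 \right)}} = \sqrt{-46945 - \frac{8}{28}} = \sqrt{-46945 - \frac{2}{7}} = \sqrt{- \frac{328617}{7}} = \frac{9 i \sqrt{28399}}{7}$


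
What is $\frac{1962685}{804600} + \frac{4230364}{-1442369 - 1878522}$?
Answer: $\frac{622822415587}{534397779720} \approx 1.1655$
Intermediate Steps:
$\frac{1962685}{804600} + \frac{4230364}{-1442369 - 1878522} = 1962685 \cdot \frac{1}{804600} + \frac{4230364}{-3320891} = \frac{392537}{160920} + 4230364 \left(- \frac{1}{3320891}\right) = \frac{392537}{160920} - \frac{4230364}{3320891} = \frac{622822415587}{534397779720}$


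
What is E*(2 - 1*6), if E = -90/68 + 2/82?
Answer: 3622/697 ≈ 5.1966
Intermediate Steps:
E = -1811/1394 (E = -90*1/68 + 2*(1/82) = -45/34 + 1/41 = -1811/1394 ≈ -1.2991)
E*(2 - 1*6) = -1811*(2 - 1*6)/1394 = -1811*(2 - 6)/1394 = -1811/1394*(-4) = 3622/697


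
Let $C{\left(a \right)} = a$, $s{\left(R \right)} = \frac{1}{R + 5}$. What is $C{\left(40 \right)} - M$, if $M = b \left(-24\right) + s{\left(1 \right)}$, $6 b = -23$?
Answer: $- \frac{313}{6} \approx -52.167$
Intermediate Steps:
$b = - \frac{23}{6}$ ($b = \frac{1}{6} \left(-23\right) = - \frac{23}{6} \approx -3.8333$)
$s{\left(R \right)} = \frac{1}{5 + R}$
$M = \frac{553}{6}$ ($M = \left(- \frac{23}{6}\right) \left(-24\right) + \frac{1}{5 + 1} = 92 + \frac{1}{6} = \frac{553}{6} \approx 92.167$)
$C{\left(40 \right)} - M = 40 - \frac{553}{6} = - \frac{313}{6}$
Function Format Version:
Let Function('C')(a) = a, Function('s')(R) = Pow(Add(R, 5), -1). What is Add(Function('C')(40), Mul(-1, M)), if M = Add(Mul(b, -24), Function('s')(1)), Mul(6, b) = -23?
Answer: Rational(-313, 6) ≈ -52.167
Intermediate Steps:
b = Rational(-23, 6) (b = Mul(Rational(1, 6), -23) = Rational(-23, 6) ≈ -3.8333)
Function('s')(R) = Pow(Add(5, R), -1)
M = Rational(553, 6) (M = Add(Mul(Rational(-23, 6), -24), Pow(Add(5, 1), -1)) = Add(92, Pow(6, -1)) = Add(92, Rational(1, 6)) = Rational(553, 6) ≈ 92.167)
Add(Function('C')(40), Mul(-1, M)) = Add(40, Mul(-1, Rational(553, 6))) = Add(40, Rational(-553, 6)) = Rational(-313, 6)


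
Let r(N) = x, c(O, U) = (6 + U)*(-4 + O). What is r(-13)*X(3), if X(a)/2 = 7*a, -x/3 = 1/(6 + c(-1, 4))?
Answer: 63/22 ≈ 2.8636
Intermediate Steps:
c(O, U) = (-4 + O)*(6 + U)
x = 3/44 (x = -3/(6 + (-24 - 4*4 + 6*(-1) - 1*4)) = -3/(6 + (-24 - 16 - 6 - 4)) = -3/(6 - 50) = -3/(-44) = -3*(-1/44) = 3/44 ≈ 0.068182)
r(N) = 3/44
X(a) = 14*a (X(a) = 2*(7*a) = 14*a)
r(-13)*X(3) = 3*(14*3)/44 = (3/44)*42 = 63/22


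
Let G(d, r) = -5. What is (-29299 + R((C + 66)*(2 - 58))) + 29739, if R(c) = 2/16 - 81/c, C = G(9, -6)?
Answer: 375887/854 ≈ 440.15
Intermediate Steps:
C = -5
R(c) = 1/8 - 81/c (R(c) = 2*(1/16) - 81/c = 1/8 - 81/c)
(-29299 + R((C + 66)*(2 - 58))) + 29739 = (-29299 + (-648 + (-5 + 66)*(2 - 58))/(8*(((-5 + 66)*(2 - 58))))) + 29739 = (-29299 + (-648 + 61*(-56))/(8*((61*(-56))))) + 29739 = (-29299 + (1/8)*(-648 - 3416)/(-3416)) + 29739 = (-29299 + (1/8)*(-1/3416)*(-4064)) + 29739 = (-29299 + 127/854) + 29739 = -25021219/854 + 29739 = 375887/854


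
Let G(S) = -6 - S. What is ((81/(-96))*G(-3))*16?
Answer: 81/2 ≈ 40.500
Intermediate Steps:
((81/(-96))*G(-3))*16 = ((81/(-96))*(-6 - 1*(-3)))*16 = ((81*(-1/96))*(-6 + 3))*16 = -27/32*(-3)*16 = (81/32)*16 = 81/2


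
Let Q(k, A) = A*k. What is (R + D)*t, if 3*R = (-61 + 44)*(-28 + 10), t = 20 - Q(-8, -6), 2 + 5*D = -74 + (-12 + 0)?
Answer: -11816/5 ≈ -2363.2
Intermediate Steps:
D = -88/5 (D = -2/5 + (-74 + (-12 + 0))/5 = -2/5 + (-74 - 12)/5 = -2/5 + (1/5)*(-86) = -2/5 - 86/5 = -88/5 ≈ -17.600)
t = -28 (t = 20 - (-6)*(-8) = 20 - 1*48 = 20 - 48 = -28)
R = 102 (R = ((-61 + 44)*(-28 + 10))/3 = (-17*(-18))/3 = (1/3)*306 = 102)
(R + D)*t = (102 - 88/5)*(-28) = (422/5)*(-28) = -11816/5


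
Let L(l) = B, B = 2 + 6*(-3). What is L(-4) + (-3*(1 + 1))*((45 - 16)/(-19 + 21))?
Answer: -103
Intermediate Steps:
B = -16 (B = 2 - 18 = -16)
L(l) = -16
L(-4) + (-3*(1 + 1))*((45 - 16)/(-19 + 21)) = -16 + (-3*(1 + 1))*((45 - 16)/(-19 + 21)) = -16 + (-3*2)*(29/2) = -16 - 174/2 = -16 - 6*29/2 = -16 - 87 = -103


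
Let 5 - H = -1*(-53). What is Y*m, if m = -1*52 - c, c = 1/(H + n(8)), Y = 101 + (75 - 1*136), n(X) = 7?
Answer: -85240/41 ≈ -2079.0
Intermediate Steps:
H = -48 (H = 5 - (-1)*(-53) = 5 - 1*53 = 5 - 53 = -48)
Y = 40 (Y = 101 + (75 - 136) = 101 - 61 = 40)
c = -1/41 (c = 1/(-48 + 7) = 1/(-41) = -1/41 ≈ -0.024390)
m = -2131/41 (m = -1*52 - 1*(-1/41) = -52 + 1/41 = -2131/41 ≈ -51.976)
Y*m = 40*(-2131/41) = -85240/41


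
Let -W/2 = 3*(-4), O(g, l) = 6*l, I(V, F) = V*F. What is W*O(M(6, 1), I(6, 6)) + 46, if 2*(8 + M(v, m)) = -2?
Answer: 5230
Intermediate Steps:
I(V, F) = F*V
M(v, m) = -9 (M(v, m) = -8 + (1/2)*(-2) = -8 - 1 = -9)
W = 24 (W = -6*(-4) = -2*(-12) = 24)
W*O(M(6, 1), I(6, 6)) + 46 = 24*(6*(6*6)) + 46 = 24*(6*36) + 46 = 24*216 + 46 = 5184 + 46 = 5230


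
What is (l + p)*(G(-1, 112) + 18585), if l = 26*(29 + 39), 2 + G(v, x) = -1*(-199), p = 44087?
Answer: 861248610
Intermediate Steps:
G(v, x) = 197 (G(v, x) = -2 - 1*(-199) = -2 + 199 = 197)
l = 1768 (l = 26*68 = 1768)
(l + p)*(G(-1, 112) + 18585) = (1768 + 44087)*(197 + 18585) = 45855*18782 = 861248610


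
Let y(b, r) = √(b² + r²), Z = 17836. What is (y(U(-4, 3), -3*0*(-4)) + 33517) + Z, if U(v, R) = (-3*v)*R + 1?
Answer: 51390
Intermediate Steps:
U(v, R) = 1 - 3*R*v (U(v, R) = -3*R*v + 1 = 1 - 3*R*v)
(y(U(-4, 3), -3*0*(-4)) + 33517) + Z = (√((1 - 3*3*(-4))² + (-3*0*(-4))²) + 33517) + 17836 = (√((1 + 36)² + (0*(-4))²) + 33517) + 17836 = (√(37² + 0²) + 33517) + 17836 = (√(1369 + 0) + 33517) + 17836 = (√1369 + 33517) + 17836 = (37 + 33517) + 17836 = 33554 + 17836 = 51390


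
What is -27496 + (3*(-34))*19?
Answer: -29434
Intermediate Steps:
-27496 + (3*(-34))*19 = -27496 - 102*19 = -27496 - 1938 = -29434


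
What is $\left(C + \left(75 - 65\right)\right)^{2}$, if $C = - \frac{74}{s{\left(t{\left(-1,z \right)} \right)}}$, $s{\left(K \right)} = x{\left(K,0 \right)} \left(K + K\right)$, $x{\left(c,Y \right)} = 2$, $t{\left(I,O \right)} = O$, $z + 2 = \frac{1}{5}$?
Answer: $\frac{133225}{324} \approx 411.19$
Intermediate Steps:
$z = - \frac{9}{5}$ ($z = -2 + \frac{1}{5} = - \frac{9}{5} \approx -1.8$)
$s{\left(K \right)} = 4 K$ ($s{\left(K \right)} = 2 \left(K + K\right) = 2 \cdot 2 K = 4 K$)
$C = \frac{185}{18}$ ($C = - \frac{74}{4 \left(- \frac{9}{5}\right)} = - \frac{74}{- \frac{36}{5}} = \left(-74\right) \left(- \frac{5}{36}\right) = \frac{185}{18} \approx 10.278$)
$\left(C + \left(75 - 65\right)\right)^{2} = \left(\frac{185}{18} + \left(75 - 65\right)\right)^{2} = \left(\frac{185}{18} + 10\right)^{2} = \left(\frac{365}{18}\right)^{2} = \frac{133225}{324}$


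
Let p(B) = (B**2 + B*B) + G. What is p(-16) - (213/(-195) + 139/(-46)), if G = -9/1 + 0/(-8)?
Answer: 1516271/2990 ≈ 507.11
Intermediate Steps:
G = -9 (G = -9*1 + 0*(-1/8) = -9 + 0 = -9)
p(B) = -9 + 2*B**2 (p(B) = (B**2 + B*B) - 9 = (B**2 + B**2) - 9 = 2*B**2 - 9 = -9 + 2*B**2)
p(-16) - (213/(-195) + 139/(-46)) = (-9 + 2*(-16)**2) - (213/(-195) + 139/(-46)) = (-9 + 2*256) - (213*(-1/195) + 139*(-1/46)) = (-9 + 512) - (-71/65 - 139/46) = 503 - 1*(-12301/2990) = 503 + 12301/2990 = 1516271/2990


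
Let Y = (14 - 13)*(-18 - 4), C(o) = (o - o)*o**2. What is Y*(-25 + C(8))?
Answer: 550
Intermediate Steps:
C(o) = 0 (C(o) = 0*o**2 = 0)
Y = -22 (Y = 1*(-22) = -22)
Y*(-25 + C(8)) = -22*(-25 + 0) = -22*(-25) = 550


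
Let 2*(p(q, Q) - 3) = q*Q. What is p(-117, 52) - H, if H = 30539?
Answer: -33578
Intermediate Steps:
p(q, Q) = 3 + Q*q/2 (p(q, Q) = 3 + (q*Q)/2 = 3 + (Q*q)/2 = 3 + Q*q/2)
p(-117, 52) - H = (3 + (½)*52*(-117)) - 1*30539 = (3 - 3042) - 30539 = -3039 - 30539 = -33578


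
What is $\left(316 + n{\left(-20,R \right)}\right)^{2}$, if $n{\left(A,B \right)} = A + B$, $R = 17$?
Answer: $97969$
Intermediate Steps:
$\left(316 + n{\left(-20,R \right)}\right)^{2} = \left(316 + \left(-20 + 17\right)\right)^{2} = \left(316 - 3\right)^{2} = 313^{2} = 97969$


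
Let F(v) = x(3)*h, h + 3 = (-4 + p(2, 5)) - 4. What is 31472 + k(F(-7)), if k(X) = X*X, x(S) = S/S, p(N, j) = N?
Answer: 31553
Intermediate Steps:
x(S) = 1
h = -9 (h = -3 + ((-4 + 2) - 4) = -3 + (-2 - 4) = -3 - 6 = -9)
F(v) = -9 (F(v) = 1*(-9) = -9)
k(X) = X**2
31472 + k(F(-7)) = 31472 + (-9)**2 = 31472 + 81 = 31553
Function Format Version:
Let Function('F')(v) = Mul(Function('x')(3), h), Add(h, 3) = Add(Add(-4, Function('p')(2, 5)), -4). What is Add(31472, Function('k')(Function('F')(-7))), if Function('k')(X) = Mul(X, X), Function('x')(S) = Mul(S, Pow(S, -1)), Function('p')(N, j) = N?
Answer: 31553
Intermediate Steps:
Function('x')(S) = 1
h = -9 (h = Add(-3, Add(Add(-4, 2), -4)) = Add(-3, Add(-2, -4)) = Add(-3, -6) = -9)
Function('F')(v) = -9 (Function('F')(v) = Mul(1, -9) = -9)
Function('k')(X) = Pow(X, 2)
Add(31472, Function('k')(Function('F')(-7))) = Add(31472, Pow(-9, 2)) = Add(31472, 81) = 31553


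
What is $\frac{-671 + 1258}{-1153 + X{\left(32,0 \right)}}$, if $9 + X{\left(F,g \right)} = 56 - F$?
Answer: $- \frac{587}{1138} \approx -0.51582$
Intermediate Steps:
$X{\left(F,g \right)} = 47 - F$ ($X{\left(F,g \right)} = -9 - \left(-56 + F\right) = 47 - F$)
$\frac{-671 + 1258}{-1153 + X{\left(32,0 \right)}} = \frac{-671 + 1258}{-1153 + \left(47 - 32\right)} = \frac{587}{-1153 + \left(47 - 32\right)} = \frac{587}{-1153 + 15} = \frac{587}{-1138} = 587 \left(- \frac{1}{1138}\right) = - \frac{587}{1138}$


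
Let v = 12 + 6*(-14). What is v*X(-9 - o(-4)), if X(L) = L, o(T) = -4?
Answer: 360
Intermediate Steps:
v = -72 (v = 12 - 84 = -72)
v*X(-9 - o(-4)) = -72*(-9 - 1*(-4)) = -72*(-9 + 4) = -72*(-5) = 360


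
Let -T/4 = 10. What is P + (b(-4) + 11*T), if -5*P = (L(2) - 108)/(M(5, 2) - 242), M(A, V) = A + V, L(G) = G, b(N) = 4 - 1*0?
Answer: -512406/1175 ≈ -436.09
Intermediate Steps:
b(N) = 4 (b(N) = 4 + 0 = 4)
T = -40 (T = -4*10 = -40)
P = -106/1175 (P = -(2 - 108)/(5*((5 + 2) - 242)) = -(-106)/(5*(7 - 242)) = -(-106)/(5*(-235)) = -(-106)*(-1)/(5*235) = -⅕*106/235 = -106/1175 ≈ -0.090213)
P + (b(-4) + 11*T) = -106/1175 + (4 + 11*(-40)) = -106/1175 + (4 - 440) = -106/1175 - 436 = -512406/1175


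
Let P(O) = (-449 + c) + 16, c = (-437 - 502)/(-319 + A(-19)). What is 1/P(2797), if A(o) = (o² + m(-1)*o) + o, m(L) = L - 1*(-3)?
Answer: -5/1852 ≈ -0.0026998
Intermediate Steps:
m(L) = 3 + L (m(L) = L + 3 = 3 + L)
A(o) = o² + 3*o (A(o) = (o² + (3 - 1)*o) + o = (o² + 2*o) + o = o² + 3*o)
c = 313/5 (c = (-437 - 502)/(-319 - 19*(3 - 19)) = -939/(-319 - 19*(-16)) = -939/(-319 + 304) = -939/(-15) = -939*(-1/15) = 313/5 ≈ 62.600)
P(O) = -1852/5 (P(O) = (-449 + 313/5) + 16 = -1932/5 + 16 = -1852/5)
1/P(2797) = 1/(-1852/5) = -5/1852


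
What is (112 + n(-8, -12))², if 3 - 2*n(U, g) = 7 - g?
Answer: 10816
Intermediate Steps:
n(U, g) = -2 + g/2 (n(U, g) = 3/2 - (7 - g)/2 = 3/2 + (-7/2 + g/2) = -2 + g/2)
(112 + n(-8, -12))² = (112 + (-2 + (½)*(-12)))² = (112 + (-2 - 6))² = (112 - 8)² = 104² = 10816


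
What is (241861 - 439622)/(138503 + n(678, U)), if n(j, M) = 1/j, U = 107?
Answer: -134081958/93905035 ≈ -1.4278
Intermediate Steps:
(241861 - 439622)/(138503 + n(678, U)) = (241861 - 439622)/(138503 + 1/678) = -197761/(138503 + 1/678) = -197761/93905035/678 = -197761*678/93905035 = -134081958/93905035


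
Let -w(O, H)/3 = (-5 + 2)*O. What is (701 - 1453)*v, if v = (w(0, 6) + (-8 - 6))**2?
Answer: -147392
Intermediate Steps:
w(O, H) = 9*O (w(O, H) = -3*(-5 + 2)*O = -(-9)*O = 9*O)
v = 196 (v = (9*0 + (-8 - 6))**2 = (0 - 14)**2 = (-14)**2 = 196)
(701 - 1453)*v = (701 - 1453)*196 = -752*196 = -147392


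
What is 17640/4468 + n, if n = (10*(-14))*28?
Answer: -4374230/1117 ≈ -3916.1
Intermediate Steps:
n = -3920 (n = -140*28 = -3920)
17640/4468 + n = 17640/4468 - 3920 = 17640*(1/4468) - 3920 = 4410/1117 - 3920 = -4374230/1117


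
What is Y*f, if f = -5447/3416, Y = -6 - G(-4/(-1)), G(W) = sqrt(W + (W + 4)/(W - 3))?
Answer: 16341/1708 + 5447*sqrt(3)/1708 ≈ 15.091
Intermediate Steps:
G(W) = sqrt(W + (4 + W)/(-3 + W))
Y = -6 - 2*sqrt(3) (Y = -6 - sqrt((4 - 4/(-1) + (-4/(-1))*(-3 - 4/(-1)))/(-3 - 4/(-1))) = -6 - sqrt((4 - 4*(-1) + (-4*(-1))*(-3 - 4*(-1)))/(-3 - 4*(-1))) = -6 - sqrt((4 + 4 + 4*(-3 + 4))/(-3 + 4)) = -6 - sqrt((4 + 4 + 4*1)/1) = -6 - sqrt(1*(4 + 4 + 4)) = -6 - sqrt(1*12) = -6 - sqrt(12) = -6 - 2*sqrt(3) ≈ -9.4641)
f = -5447/3416 (f = -5447*1/3416 = -5447/3416 ≈ -1.5946)
Y*f = (-6 - 2*sqrt(3))*(-5447/3416) = 16341/1708 + 5447*sqrt(3)/1708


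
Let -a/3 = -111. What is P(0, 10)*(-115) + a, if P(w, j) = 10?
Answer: -817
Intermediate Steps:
a = 333 (a = -3*(-111) = 333)
P(0, 10)*(-115) + a = 10*(-115) + 333 = -1150 + 333 = -817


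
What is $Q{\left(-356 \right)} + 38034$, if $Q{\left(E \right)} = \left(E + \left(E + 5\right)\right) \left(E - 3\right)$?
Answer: $291847$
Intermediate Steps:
$Q{\left(E \right)} = \left(-3 + E\right) \left(5 + 2 E\right)$ ($Q{\left(E \right)} = \left(E + \left(5 + E\right)\right) \left(E - 3\right) = \left(5 + 2 E\right) \left(-3 + E\right) = \left(-3 + E\right) \left(5 + 2 E\right)$)
$Q{\left(-356 \right)} + 38034 = \left(-15 - -356 + 2 \left(-356\right)^{2}\right) + 38034 = \left(-15 + 356 + 2 \cdot 126736\right) + 38034 = \left(-15 + 356 + 253472\right) + 38034 = 253813 + 38034 = 291847$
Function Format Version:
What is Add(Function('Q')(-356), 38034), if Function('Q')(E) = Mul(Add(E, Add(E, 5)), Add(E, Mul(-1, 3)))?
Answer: 291847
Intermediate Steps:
Function('Q')(E) = Mul(Add(-3, E), Add(5, Mul(2, E))) (Function('Q')(E) = Mul(Add(E, Add(5, E)), Add(E, -3)) = Mul(Add(5, Mul(2, E)), Add(-3, E)) = Mul(Add(-3, E), Add(5, Mul(2, E))))
Add(Function('Q')(-356), 38034) = Add(Add(-15, Mul(-1, -356), Mul(2, Pow(-356, 2))), 38034) = Add(Add(-15, 356, Mul(2, 126736)), 38034) = Add(Add(-15, 356, 253472), 38034) = Add(253813, 38034) = 291847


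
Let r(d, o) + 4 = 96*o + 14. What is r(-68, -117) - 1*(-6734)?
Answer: -4488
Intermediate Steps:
r(d, o) = 10 + 96*o (r(d, o) = -4 + (96*o + 14) = -4 + (14 + 96*o) = 10 + 96*o)
r(-68, -117) - 1*(-6734) = (10 + 96*(-117)) - 1*(-6734) = (10 - 11232) + 6734 = -11222 + 6734 = -4488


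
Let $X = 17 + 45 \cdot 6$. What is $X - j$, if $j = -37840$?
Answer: $38127$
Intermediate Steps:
$X = 287$ ($X = 17 + 270 = 287$)
$X - j = 287 - -37840 = 287 + 37840 = 38127$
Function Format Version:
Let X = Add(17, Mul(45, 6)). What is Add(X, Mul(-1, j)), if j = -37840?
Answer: 38127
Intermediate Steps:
X = 287 (X = Add(17, 270) = 287)
Add(X, Mul(-1, j)) = Add(287, Mul(-1, -37840)) = Add(287, 37840) = 38127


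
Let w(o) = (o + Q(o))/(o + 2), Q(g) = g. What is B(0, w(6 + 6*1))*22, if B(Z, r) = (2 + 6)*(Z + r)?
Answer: 2112/7 ≈ 301.71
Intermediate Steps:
w(o) = 2*o/(2 + o) (w(o) = (o + o)/(o + 2) = (2*o)/(2 + o) = 2*o/(2 + o))
B(Z, r) = 8*Z + 8*r (B(Z, r) = 8*(Z + r) = 8*Z + 8*r)
B(0, w(6 + 6*1))*22 = (8*0 + 8*(2*(6 + 6*1)/(2 + (6 + 6*1))))*22 = (0 + 8*(2*(6 + 6)/(2 + (6 + 6))))*22 = (0 + 8*(2*12/(2 + 12)))*22 = (0 + 8*(2*12/14))*22 = (0 + 8*(2*12*(1/14)))*22 = (0 + 8*(12/7))*22 = (0 + 96/7)*22 = (96/7)*22 = 2112/7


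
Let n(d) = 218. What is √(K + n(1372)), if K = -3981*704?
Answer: I*√2802406 ≈ 1674.0*I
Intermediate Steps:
K = -2802624
√(K + n(1372)) = √(-2802624 + 218) = √(-2802406) = I*√2802406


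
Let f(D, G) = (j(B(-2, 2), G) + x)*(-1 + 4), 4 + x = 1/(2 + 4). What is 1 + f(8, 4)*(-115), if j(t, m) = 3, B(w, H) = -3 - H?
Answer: 577/2 ≈ 288.50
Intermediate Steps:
x = -23/6 (x = -4 + 1/(2 + 4) = -4 + 1/6 = -23/6 ≈ -3.8333)
f(D, G) = -5/2 (f(D, G) = (3 - 23/6)*(-1 + 4) = -5/6*3 = -5/2)
1 + f(8, 4)*(-115) = 1 - 5/2*(-115) = 1 + 575/2 = 577/2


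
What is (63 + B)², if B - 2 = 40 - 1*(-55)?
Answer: 25600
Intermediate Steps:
B = 97 (B = 2 + (40 - 1*(-55)) = 2 + (40 + 55) = 2 + 95 = 97)
(63 + B)² = (63 + 97)² = 160² = 25600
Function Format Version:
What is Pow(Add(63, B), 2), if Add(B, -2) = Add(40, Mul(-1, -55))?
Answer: 25600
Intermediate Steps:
B = 97 (B = Add(2, Add(40, Mul(-1, -55))) = Add(2, Add(40, 55)) = Add(2, 95) = 97)
Pow(Add(63, B), 2) = Pow(Add(63, 97), 2) = Pow(160, 2) = 25600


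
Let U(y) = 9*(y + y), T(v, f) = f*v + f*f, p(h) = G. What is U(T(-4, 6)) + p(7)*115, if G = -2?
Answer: -14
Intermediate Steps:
p(h) = -2
T(v, f) = f**2 + f*v (T(v, f) = f*v + f**2 = f**2 + f*v)
U(y) = 18*y (U(y) = 9*(2*y) = 18*y)
U(T(-4, 6)) + p(7)*115 = 18*(6*(6 - 4)) - 2*115 = 18*(6*2) - 230 = 18*12 - 230 = 216 - 230 = -14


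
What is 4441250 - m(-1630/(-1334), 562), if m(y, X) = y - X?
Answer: 2962687789/667 ≈ 4.4418e+6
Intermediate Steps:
4441250 - m(-1630/(-1334), 562) = 4441250 - (-1630/(-1334) - 1*562) = 4441250 - (-1630*(-1/1334) - 562) = 4441250 - (815/667 - 562) = 4441250 - 1*(-374039/667) = 4441250 + 374039/667 = 2962687789/667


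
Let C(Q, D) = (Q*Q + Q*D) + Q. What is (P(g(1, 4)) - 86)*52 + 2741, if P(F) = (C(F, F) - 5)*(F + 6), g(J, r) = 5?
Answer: 26869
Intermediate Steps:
C(Q, D) = Q + Q² + D*Q (C(Q, D) = (Q² + D*Q) + Q = Q + Q² + D*Q)
P(F) = (-5 + F*(1 + 2*F))*(6 + F) (P(F) = (F*(1 + F + F) - 5)*(F + 6) = (F*(1 + 2*F) - 5)*(6 + F) = (-5 + F*(1 + 2*F))*(6 + F))
(P(g(1, 4)) - 86)*52 + 2741 = ((-30 + 5 + 2*5³ + 13*5²) - 86)*52 + 2741 = ((-30 + 5 + 2*125 + 13*25) - 86)*52 + 2741 = ((-30 + 5 + 250 + 325) - 86)*52 + 2741 = (550 - 86)*52 + 2741 = 464*52 + 2741 = 24128 + 2741 = 26869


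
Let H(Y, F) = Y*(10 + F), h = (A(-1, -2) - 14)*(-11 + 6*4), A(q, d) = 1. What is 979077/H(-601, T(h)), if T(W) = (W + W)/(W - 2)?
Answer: -167422167/1230848 ≈ -136.02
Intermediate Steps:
h = -169 (h = (1 - 14)*(-11 + 6*4) = -13*(-11 + 24) = -13*13 = -169)
T(W) = 2*W/(-2 + W) (T(W) = (2*W)/(-2 + W) = 2*W/(-2 + W))
979077/H(-601, T(h)) = 979077/((-601*(10 + 2*(-169)/(-2 - 169)))) = 979077/((-601*(10 + 2*(-169)/(-171)))) = 979077/((-601*(10 + 2*(-169)*(-1/171)))) = 979077/((-601*(10 + 338/171))) = 979077/((-601*2048/171)) = 979077/(-1230848/171) = 979077*(-171/1230848) = -167422167/1230848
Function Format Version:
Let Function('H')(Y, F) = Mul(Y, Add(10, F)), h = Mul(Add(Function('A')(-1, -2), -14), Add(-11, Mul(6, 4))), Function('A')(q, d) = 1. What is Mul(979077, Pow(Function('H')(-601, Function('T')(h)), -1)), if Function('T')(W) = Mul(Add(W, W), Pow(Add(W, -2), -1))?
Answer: Rational(-167422167, 1230848) ≈ -136.02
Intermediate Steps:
h = -169 (h = Mul(Add(1, -14), Add(-11, Mul(6, 4))) = Mul(-13, Add(-11, 24)) = Mul(-13, 13) = -169)
Function('T')(W) = Mul(2, W, Pow(Add(-2, W), -1)) (Function('T')(W) = Mul(Mul(2, W), Pow(Add(-2, W), -1)) = Mul(2, W, Pow(Add(-2, W), -1)))
Mul(979077, Pow(Function('H')(-601, Function('T')(h)), -1)) = Mul(979077, Pow(Mul(-601, Add(10, Mul(2, -169, Pow(Add(-2, -169), -1)))), -1)) = Mul(979077, Pow(Mul(-601, Add(10, Mul(2, -169, Pow(-171, -1)))), -1)) = Mul(979077, Pow(Mul(-601, Add(10, Mul(2, -169, Rational(-1, 171)))), -1)) = Mul(979077, Pow(Mul(-601, Add(10, Rational(338, 171))), -1)) = Mul(979077, Pow(Mul(-601, Rational(2048, 171)), -1)) = Mul(979077, Pow(Rational(-1230848, 171), -1)) = Mul(979077, Rational(-171, 1230848)) = Rational(-167422167, 1230848)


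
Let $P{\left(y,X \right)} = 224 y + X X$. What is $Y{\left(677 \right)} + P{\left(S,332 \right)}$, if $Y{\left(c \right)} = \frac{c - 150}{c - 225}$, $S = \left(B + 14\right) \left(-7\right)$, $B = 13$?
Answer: $\frac{30685903}{452} \approx 67889.0$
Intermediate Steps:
$S = -189$ ($S = \left(13 + 14\right) \left(-7\right) = 27 \left(-7\right) = -189$)
$P{\left(y,X \right)} = X^{2} + 224 y$ ($P{\left(y,X \right)} = 224 y + X^{2} = X^{2} + 224 y$)
$Y{\left(c \right)} = \frac{-150 + c}{-225 + c}$
$Y{\left(677 \right)} + P{\left(S,332 \right)} = \frac{-150 + 677}{-225 + 677} + \left(332^{2} + 224 \left(-189\right)\right) = \frac{1}{452} \cdot 527 + \left(110224 - 42336\right) = \frac{1}{452} \cdot 527 + 67888 = \frac{527}{452} + 67888 = \frac{30685903}{452}$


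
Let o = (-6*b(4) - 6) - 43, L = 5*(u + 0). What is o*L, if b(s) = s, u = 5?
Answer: -1825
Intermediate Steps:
L = 25 (L = 5*(5 + 0) = 5*5 = 25)
o = -73 (o = (-6*4 - 6) - 43 = (-24 - 6) - 43 = -30 - 43 = -73)
o*L = -73*25 = -1825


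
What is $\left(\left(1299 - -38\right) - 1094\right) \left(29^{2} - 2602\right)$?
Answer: $-427923$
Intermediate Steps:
$\left(\left(1299 - -38\right) - 1094\right) \left(29^{2} - 2602\right) = \left(\left(1299 + 38\right) - 1094\right) \left(841 - 2602\right) = \left(1337 - 1094\right) \left(-1761\right) = 243 \left(-1761\right) = -427923$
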